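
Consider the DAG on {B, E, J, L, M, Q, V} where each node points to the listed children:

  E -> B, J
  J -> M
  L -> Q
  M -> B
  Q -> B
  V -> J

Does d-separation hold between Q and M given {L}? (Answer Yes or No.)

Yes

We examine all 2 paths between Q and M:
Path 1: Q → B ← M
  B is a collider here and neither B nor any of its descendants is conditioned on, so the collider stays closed — the path is blocked at B.
Path 2: Q → B ← E → J → M
  B is a collider here and neither B nor any of its descendants is conditioned on, so the collider stays closed — the path is blocked at B.
All paths are blocked; Q ⊥ M | {L} holds.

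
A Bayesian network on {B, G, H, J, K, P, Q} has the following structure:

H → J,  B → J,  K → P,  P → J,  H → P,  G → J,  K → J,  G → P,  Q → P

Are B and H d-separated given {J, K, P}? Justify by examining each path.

Enumerating the 4 paths from B to H and testing each for blocking by {J, K, P}:
Path 1: B → J ← H
  J is a collider and J is conditioned on, which opens it — no node blocks this path, so it is active.
Path 2: B → J ← G → P ← H
  J is a collider and J is conditioned on, which opens it; G is a fork and G is not conditioned on; P is a collider and P is conditioned on, which opens it — no node blocks this path, so it is active.
Path 3: B → J ← K → P ← H
  K is a fork here and K is conditioned on, so the path is blocked at K.
Path 4: B → J ← P ← H
  P is a chain here and P is conditioned on, so the path is blocked at P.
Since the path B → J ← H is active, B and H are not d-separated given {J, K, P}.

No — B and H are not d-separated given {J, K, P}.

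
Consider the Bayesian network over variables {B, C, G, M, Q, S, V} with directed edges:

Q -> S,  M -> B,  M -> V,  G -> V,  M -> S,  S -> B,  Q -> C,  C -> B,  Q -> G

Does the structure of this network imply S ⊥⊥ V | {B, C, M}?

No

Enumerating the 6 paths from S to V and testing each for blocking by {B, C, M}:
Path 1: S ← Q → C → B ← M → V
  C is a chain here and C is conditioned on, so the path is blocked at C.
Path 2: S ← Q → G → V
  Q is a fork and Q is not conditioned on; G is a chain and G is not conditioned on — no node blocks this path, so it is active.
Path 3: S → B ← C ← Q → G → V
  C is a chain here and C is conditioned on, so the path is blocked at C.
Path 4: S → B ← M → V
  M is a fork here and M is conditioned on, so the path is blocked at M.
Path 5: S ← M → V
  M is a fork here and M is conditioned on, so the path is blocked at M.
Path 6: S ← M → B ← C ← Q → G → V
  M is a fork here and M is conditioned on, so the path is blocked at M.
Because an active path exists, S and V are not d-separated.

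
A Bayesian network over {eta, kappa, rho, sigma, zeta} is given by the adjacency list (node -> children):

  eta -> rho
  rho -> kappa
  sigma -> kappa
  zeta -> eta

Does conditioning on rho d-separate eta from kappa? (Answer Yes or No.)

The only undirected path from eta to kappa is:
Path 1: eta → rho → kappa
  rho is a chain here and rho is conditioned on, so the path is blocked at rho.
Since every path is blocked, d-separation holds.

Yes — eta and kappa are d-separated given {rho}.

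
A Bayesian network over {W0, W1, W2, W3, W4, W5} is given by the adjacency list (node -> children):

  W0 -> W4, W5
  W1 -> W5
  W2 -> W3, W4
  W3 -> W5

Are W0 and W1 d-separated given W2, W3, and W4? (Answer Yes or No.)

There are 2 undirected paths between W0 and W1; checking each against the conditioning set {W2, W3, W4}:
  1. W0 → W4 ← W2 → W3 → W5 ← W1 — W4:collider[open]; W2:fork[blocks]; W3:chain[blocks]; W5:collider[blocks] ⇒ blocked
  2. W0 → W5 ← W1 — W5:collider[blocks] ⇒ blocked
Every path is blocked, so W0 and W1 are d-separated given {W2, W3, W4}.

Yes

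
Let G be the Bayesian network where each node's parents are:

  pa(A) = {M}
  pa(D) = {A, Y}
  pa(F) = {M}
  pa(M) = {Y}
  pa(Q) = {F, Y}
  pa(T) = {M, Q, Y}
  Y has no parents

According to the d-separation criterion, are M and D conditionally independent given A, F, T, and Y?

Enumerating the 6 paths from M to D and testing each for blocking by {A, F, T, Y}:
Path 1: M → F → Q → T ← Y → D
  F is a chain here and F is conditioned on, so the path is blocked at F.
Path 2: M → F → Q ← Y → D
  F is a chain here and F is conditioned on, so the path is blocked at F.
Path 3: M → T ← Q ← Y → D
  Y is a fork here and Y is conditioned on, so the path is blocked at Y.
Path 4: M → T ← Y → D
  Y is a fork here and Y is conditioned on, so the path is blocked at Y.
Path 5: M ← Y → D
  Y is a fork here and Y is conditioned on, so the path is blocked at Y.
Path 6: M → A → D
  A is a chain here and A is conditioned on, so the path is blocked at A.
All paths are blocked; M ⊥ D | {A, F, T, Y} holds.

Yes — M and D are d-separated given {A, F, T, Y}.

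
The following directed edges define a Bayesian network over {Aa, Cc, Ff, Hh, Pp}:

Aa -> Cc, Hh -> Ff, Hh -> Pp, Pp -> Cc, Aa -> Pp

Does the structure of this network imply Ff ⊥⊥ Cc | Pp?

There are 2 undirected paths between Ff and Cc; checking each against the conditioning set {Pp}:
Path 1: Ff ← Hh → Pp → Cc
  Pp is a chain here and Pp is conditioned on, so the path is blocked at Pp.
Path 2: Ff ← Hh → Pp ← Aa → Cc
  Hh is a fork and Hh is not conditioned on; Pp is a collider and Pp is conditioned on, which opens it; Aa is a fork and Aa is not conditioned on — no node blocks this path, so it is active.
Because an active path exists, Ff and Cc are not d-separated.

No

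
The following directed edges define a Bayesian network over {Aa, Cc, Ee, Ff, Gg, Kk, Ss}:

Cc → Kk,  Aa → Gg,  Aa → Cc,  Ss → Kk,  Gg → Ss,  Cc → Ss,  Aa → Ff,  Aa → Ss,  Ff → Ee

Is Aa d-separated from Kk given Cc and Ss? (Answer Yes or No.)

Yes

6 paths connect Aa and Kk; each must be blocked for d-separation to hold:
  1. Aa → Gg → Ss → Kk — Gg:chain[open]; Ss:chain[blocks] ⇒ blocked
  2. Aa → Gg → Ss ← Cc → Kk — Gg:chain[open]; Ss:collider[open]; Cc:fork[blocks] ⇒ blocked
  3. Aa → Ss → Kk — Ss:chain[blocks] ⇒ blocked
  4. Aa → Ss ← Cc → Kk — Ss:collider[open]; Cc:fork[blocks] ⇒ blocked
  5. Aa → Cc → Ss → Kk — Cc:chain[blocks]; Ss:chain[blocks] ⇒ blocked
  6. Aa → Cc → Kk — Cc:chain[blocks] ⇒ blocked
Since every path is blocked, d-separation holds.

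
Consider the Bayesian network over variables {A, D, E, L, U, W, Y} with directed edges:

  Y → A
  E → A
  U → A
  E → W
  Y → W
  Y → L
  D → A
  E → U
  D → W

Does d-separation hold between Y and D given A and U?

Enumerating the 6 paths from Y to D and testing each for blocking by {A, U}:
Path 1: Y → W ← E → U → A ← D
  W is a collider here and neither W nor any of its descendants is conditioned on, so the collider stays closed — the path is blocked at W.
Path 2: Y → W ← E → A ← D
  W is a collider here and neither W nor any of its descendants is conditioned on, so the collider stays closed — the path is blocked at W.
Path 3: Y → W ← D
  W is a collider here and neither W nor any of its descendants is conditioned on, so the collider stays closed — the path is blocked at W.
Path 4: Y → A ← U ← E → W ← D
  U is a chain here and U is conditioned on, so the path is blocked at U.
Path 5: Y → A ← E → W ← D
  W is a collider here and neither W nor any of its descendants is conditioned on, so the collider stays closed — the path is blocked at W.
Path 6: Y → A ← D
  A is a collider and A is conditioned on, which opens it — no node blocks this path, so it is active.
Since the path Y → A ← D is active, Y and D are not d-separated given {A, U}.

No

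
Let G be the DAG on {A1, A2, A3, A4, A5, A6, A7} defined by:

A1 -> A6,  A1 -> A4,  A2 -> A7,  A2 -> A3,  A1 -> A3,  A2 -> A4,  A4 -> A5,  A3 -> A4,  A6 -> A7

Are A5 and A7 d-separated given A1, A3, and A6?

No

6 paths connect A5 and A7; each must be blocked for d-separation to hold:
  1. A5 ← A4 ← A2 → A3 ← A1 → A6 → A7 — A4:chain[open]; A2:fork[open]; A3:collider[open]; A1:fork[blocks]; A6:chain[blocks] ⇒ blocked
  2. A5 ← A4 ← A2 → A7 — A4:chain[open]; A2:fork[open] ⇒ active
  3. A5 ← A4 ← A3 ← A2 → A7 — A4:chain[open]; A3:chain[blocks]; A2:fork[open] ⇒ blocked
  4. A5 ← A4 ← A3 ← A1 → A6 → A7 — A4:chain[open]; A3:chain[blocks]; A1:fork[blocks]; A6:chain[blocks] ⇒ blocked
  5. A5 ← A4 ← A1 → A3 ← A2 → A7 — A4:chain[open]; A1:fork[blocks]; A3:collider[open]; A2:fork[open] ⇒ blocked
  6. A5 ← A4 ← A1 → A6 → A7 — A4:chain[open]; A1:fork[blocks]; A6:chain[blocks] ⇒ blocked
At least one path is unblocked, so d-separation fails.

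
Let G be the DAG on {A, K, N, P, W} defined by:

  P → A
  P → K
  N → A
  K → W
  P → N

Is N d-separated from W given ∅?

2 paths connect N and W; each must be blocked for d-separation to hold:
  1. N ← P → K → W — P:fork[open]; K:chain[open] ⇒ active
  2. N → A ← P → K → W — A:collider[blocks]; P:fork[open]; K:chain[open] ⇒ blocked
Since the path N ← P → K → W is active, N and W are not d-separated given ∅.

No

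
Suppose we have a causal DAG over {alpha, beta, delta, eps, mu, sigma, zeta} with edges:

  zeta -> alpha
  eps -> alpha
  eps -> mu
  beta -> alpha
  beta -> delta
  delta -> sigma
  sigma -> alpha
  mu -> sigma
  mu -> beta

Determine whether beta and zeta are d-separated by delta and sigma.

Yes

Enumerating the 5 paths from beta to zeta and testing each for blocking by {delta, sigma}:
Path 1: beta → alpha ← zeta
  alpha is a collider here and neither alpha nor any of its descendants is conditioned on, so the collider stays closed — the path is blocked at alpha.
Path 2: beta → delta → sigma → alpha ← zeta
  delta is a chain here and delta is conditioned on, so the path is blocked at delta.
Path 3: beta → delta → sigma ← mu ← eps → alpha ← zeta
  delta is a chain here and delta is conditioned on, so the path is blocked at delta.
Path 4: beta ← mu → sigma → alpha ← zeta
  sigma is a chain here and sigma is conditioned on, so the path is blocked at sigma.
Path 5: beta ← mu ← eps → alpha ← zeta
  alpha is a collider here and neither alpha nor any of its descendants is conditioned on, so the collider stays closed — the path is blocked at alpha.
All paths are blocked; beta ⊥ zeta | {delta, sigma} holds.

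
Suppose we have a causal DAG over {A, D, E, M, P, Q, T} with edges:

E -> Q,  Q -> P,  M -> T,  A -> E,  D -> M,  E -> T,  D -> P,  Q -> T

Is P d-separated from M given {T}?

There are 3 undirected paths between P and M; checking each against the conditioning set {T}:
Path 1: P ← Q → T ← M
  Q is a fork and Q is not conditioned on; T is a collider and T is conditioned on, which opens it — no node blocks this path, so it is active.
Path 2: P ← Q ← E → T ← M
  Q is a chain and Q is not conditioned on; E is a fork and E is not conditioned on; T is a collider and T is conditioned on, which opens it — no node blocks this path, so it is active.
Path 3: P ← D → M
  D is a fork and D is not conditioned on — no node blocks this path, so it is active.
Because an active path exists, P and M are not d-separated.

No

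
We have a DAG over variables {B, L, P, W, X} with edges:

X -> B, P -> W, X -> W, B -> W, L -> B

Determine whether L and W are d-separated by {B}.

We examine all 2 paths between L and W:
Path 1: L → B → W
  B is a chain here and B is conditioned on, so the path is blocked at B.
Path 2: L → B ← X → W
  B is a collider and B is conditioned on, which opens it; X is a fork and X is not conditioned on — no node blocks this path, so it is active.
Because an active path exists, L and W are not d-separated.

No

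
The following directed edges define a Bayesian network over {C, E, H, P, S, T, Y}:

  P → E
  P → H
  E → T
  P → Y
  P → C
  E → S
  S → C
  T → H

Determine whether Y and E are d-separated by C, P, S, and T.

Yes — Y and E are d-separated given {C, P, S, T}.

Enumerating the 3 paths from Y to E and testing each for blocking by {C, P, S, T}:
Path 1: Y ← P → C ← S ← E
  P is a fork here and P is conditioned on, so the path is blocked at P.
Path 2: Y ← P → H ← T ← E
  P is a fork here and P is conditioned on, so the path is blocked at P.
Path 3: Y ← P → E
  P is a fork here and P is conditioned on, so the path is blocked at P.
Every path is blocked, so Y and E are d-separated given {C, P, S, T}.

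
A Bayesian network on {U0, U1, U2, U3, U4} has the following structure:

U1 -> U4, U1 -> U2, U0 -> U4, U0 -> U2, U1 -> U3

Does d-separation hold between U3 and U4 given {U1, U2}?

Yes — U3 and U4 are d-separated given {U1, U2}.

We examine all 2 paths between U3 and U4:
Path 1: U3 ← U1 → U4
  U1 is a fork here and U1 is conditioned on, so the path is blocked at U1.
Path 2: U3 ← U1 → U2 ← U0 → U4
  U1 is a fork here and U1 is conditioned on, so the path is blocked at U1.
Since every path is blocked, d-separation holds.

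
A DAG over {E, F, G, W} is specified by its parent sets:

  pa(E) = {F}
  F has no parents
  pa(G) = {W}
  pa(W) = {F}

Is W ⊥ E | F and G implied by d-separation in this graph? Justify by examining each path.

Only one path connects W and E:
Path 1: W ← F → E
  F is a fork here and F is conditioned on, so the path is blocked at F.
Since every path is blocked, d-separation holds.

Yes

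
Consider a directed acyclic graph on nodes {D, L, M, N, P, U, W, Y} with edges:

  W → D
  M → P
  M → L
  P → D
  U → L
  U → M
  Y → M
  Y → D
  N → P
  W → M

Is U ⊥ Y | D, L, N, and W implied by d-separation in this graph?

No — U and Y are not d-separated given {D, L, N, W}.

There are 6 undirected paths between U and Y; checking each against the conditioning set {D, L, N, W}:
  1. U → L ← M ← Y — L:collider[open]; M:chain[open] ⇒ active
  2. U → L ← M → P → D ← Y — L:collider[open]; M:fork[open]; P:chain[open]; D:collider[open] ⇒ active
  3. U → L ← M ← W → D ← Y — L:collider[open]; M:chain[open]; W:fork[blocks]; D:collider[open] ⇒ blocked
  4. U → M ← Y — M:collider[open] ⇒ active
  5. U → M → P → D ← Y — M:chain[open]; P:chain[open]; D:collider[open] ⇒ active
  6. U → M ← W → D ← Y — M:collider[open]; W:fork[blocks]; D:collider[open] ⇒ blocked
Because an active path exists, U and Y are not d-separated.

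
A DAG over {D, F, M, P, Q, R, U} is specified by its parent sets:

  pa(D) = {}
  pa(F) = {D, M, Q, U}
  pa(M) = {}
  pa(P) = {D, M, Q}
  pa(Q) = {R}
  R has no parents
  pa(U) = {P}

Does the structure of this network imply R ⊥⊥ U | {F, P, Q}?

6 paths connect R and U; each must be blocked for d-separation to hold:
Path 1: R → Q → P ← D → F ← U
  Q is a chain here and Q is conditioned on, so the path is blocked at Q.
Path 2: R → Q → P ← M → F ← U
  Q is a chain here and Q is conditioned on, so the path is blocked at Q.
Path 3: R → Q → P → U
  Q is a chain here and Q is conditioned on, so the path is blocked at Q.
Path 4: R → Q → F ← D → P → U
  Q is a chain here and Q is conditioned on, so the path is blocked at Q.
Path 5: R → Q → F ← M → P → U
  Q is a chain here and Q is conditioned on, so the path is blocked at Q.
Path 6: R → Q → F ← U
  Q is a chain here and Q is conditioned on, so the path is blocked at Q.
Since every path is blocked, d-separation holds.

Yes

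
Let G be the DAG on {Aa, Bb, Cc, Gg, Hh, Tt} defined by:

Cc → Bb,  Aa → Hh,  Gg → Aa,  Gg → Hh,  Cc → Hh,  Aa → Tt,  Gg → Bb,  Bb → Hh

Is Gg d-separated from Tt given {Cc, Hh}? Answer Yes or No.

No — Gg and Tt are not d-separated given {Cc, Hh}.

There are 4 undirected paths between Gg and Tt; checking each against the conditioning set {Cc, Hh}:
  1. Gg → Hh ← Aa → Tt — Hh:collider[open]; Aa:fork[open] ⇒ active
  2. Gg → Aa → Tt — Aa:chain[open] ⇒ active
  3. Gg → Bb ← Cc → Hh ← Aa → Tt — Bb:collider[open]; Cc:fork[blocks]; Hh:collider[open]; Aa:fork[open] ⇒ blocked
  4. Gg → Bb → Hh ← Aa → Tt — Bb:chain[open]; Hh:collider[open]; Aa:fork[open] ⇒ active
At least one path is unblocked, so d-separation fails.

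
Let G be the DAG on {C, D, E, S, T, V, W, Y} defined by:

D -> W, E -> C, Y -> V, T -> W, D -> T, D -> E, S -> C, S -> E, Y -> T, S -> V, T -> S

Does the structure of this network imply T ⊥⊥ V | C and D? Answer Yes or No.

Enumerating the 6 paths from T to V and testing each for blocking by {C, D}:
  1. T ← D → E → C ← S → V — D:fork[blocks]; E:chain[open]; C:collider[open]; S:fork[open] ⇒ blocked
  2. T ← D → E ← S → V — D:fork[blocks]; E:collider[open]; S:fork[open] ⇒ blocked
  3. T → W ← D → E → C ← S → V — W:collider[blocks]; D:fork[blocks]; E:chain[open]; C:collider[open]; S:fork[open] ⇒ blocked
  4. T → W ← D → E ← S → V — W:collider[blocks]; D:fork[blocks]; E:collider[open]; S:fork[open] ⇒ blocked
  5. T ← Y → V — Y:fork[open] ⇒ active
  6. T → S → V — S:chain[open] ⇒ active
Since the path T ← Y → V is active, T and V are not d-separated given {C, D}.

No — T and V are not d-separated given {C, D}.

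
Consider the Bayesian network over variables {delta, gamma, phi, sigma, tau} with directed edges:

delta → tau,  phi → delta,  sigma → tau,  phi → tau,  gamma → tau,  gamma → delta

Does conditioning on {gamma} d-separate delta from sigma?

Yes

Enumerating the 3 paths from delta to sigma and testing each for blocking by {gamma}:
Path 1: delta ← phi → tau ← sigma
  tau is a collider here and neither tau nor any of its descendants is conditioned on, so the collider stays closed — the path is blocked at tau.
Path 2: delta ← gamma → tau ← sigma
  gamma is a fork here and gamma is conditioned on, so the path is blocked at gamma.
Path 3: delta → tau ← sigma
  tau is a collider here and neither tau nor any of its descendants is conditioned on, so the collider stays closed — the path is blocked at tau.
All paths are blocked; delta ⊥ sigma | {gamma} holds.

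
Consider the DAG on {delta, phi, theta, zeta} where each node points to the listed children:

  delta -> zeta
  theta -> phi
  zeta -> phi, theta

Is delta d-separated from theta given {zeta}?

Yes — delta and theta are d-separated given {zeta}.

There are 2 undirected paths between delta and theta; checking each against the conditioning set {zeta}:
Path 1: delta → zeta → phi ← theta
  zeta is a chain here and zeta is conditioned on, so the path is blocked at zeta.
Path 2: delta → zeta → theta
  zeta is a chain here and zeta is conditioned on, so the path is blocked at zeta.
Every path is blocked, so delta and theta are d-separated given {zeta}.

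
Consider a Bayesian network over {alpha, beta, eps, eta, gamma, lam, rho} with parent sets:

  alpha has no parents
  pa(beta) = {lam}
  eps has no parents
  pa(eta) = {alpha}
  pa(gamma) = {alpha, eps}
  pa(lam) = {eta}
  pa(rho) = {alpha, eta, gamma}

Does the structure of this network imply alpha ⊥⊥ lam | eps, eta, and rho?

There are 3 undirected paths between alpha and lam; checking each against the conditioning set {eps, eta, rho}:
  1. alpha → rho ← eta → lam — rho:collider[open]; eta:fork[blocks] ⇒ blocked
  2. alpha → gamma → rho ← eta → lam — gamma:chain[open]; rho:collider[open]; eta:fork[blocks] ⇒ blocked
  3. alpha → eta → lam — eta:chain[blocks] ⇒ blocked
All paths are blocked; alpha ⊥ lam | {eps, eta, rho} holds.

Yes — alpha and lam are d-separated given {eps, eta, rho}.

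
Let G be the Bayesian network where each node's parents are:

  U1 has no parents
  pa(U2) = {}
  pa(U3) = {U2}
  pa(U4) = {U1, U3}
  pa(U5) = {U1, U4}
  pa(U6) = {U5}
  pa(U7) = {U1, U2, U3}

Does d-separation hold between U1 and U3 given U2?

There are 4 undirected paths between U1 and U3; checking each against the conditioning set {U2}:
Path 1: U1 → U5 ← U4 ← U3
  U5 is a collider here and neither U5 nor any of its descendants is conditioned on, so the collider stays closed — the path is blocked at U5.
Path 2: U1 → U4 ← U3
  U4 is a collider here and neither U4 nor any of its descendants is conditioned on, so the collider stays closed — the path is blocked at U4.
Path 3: U1 → U7 ← U3
  U7 is a collider here and neither U7 nor any of its descendants is conditioned on, so the collider stays closed — the path is blocked at U7.
Path 4: U1 → U7 ← U2 → U3
  U7 is a collider here and neither U7 nor any of its descendants is conditioned on, so the collider stays closed — the path is blocked at U7.
Since every path is blocked, d-separation holds.

Yes — U1 and U3 are d-separated given {U2}.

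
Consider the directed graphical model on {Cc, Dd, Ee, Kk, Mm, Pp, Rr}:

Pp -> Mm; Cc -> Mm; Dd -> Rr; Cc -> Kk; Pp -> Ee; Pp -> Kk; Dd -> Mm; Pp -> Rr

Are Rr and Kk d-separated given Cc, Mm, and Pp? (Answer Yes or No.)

Yes

Enumerating the 4 paths from Rr to Kk and testing each for blocking by {Cc, Mm, Pp}:
  1. Rr ← Dd → Mm ← Cc → Kk — Dd:fork[open]; Mm:collider[open]; Cc:fork[blocks] ⇒ blocked
  2. Rr ← Dd → Mm ← Pp → Kk — Dd:fork[open]; Mm:collider[open]; Pp:fork[blocks] ⇒ blocked
  3. Rr ← Pp → Mm ← Cc → Kk — Pp:fork[blocks]; Mm:collider[open]; Cc:fork[blocks] ⇒ blocked
  4. Rr ← Pp → Kk — Pp:fork[blocks] ⇒ blocked
All paths are blocked; Rr ⊥ Kk | {Cc, Mm, Pp} holds.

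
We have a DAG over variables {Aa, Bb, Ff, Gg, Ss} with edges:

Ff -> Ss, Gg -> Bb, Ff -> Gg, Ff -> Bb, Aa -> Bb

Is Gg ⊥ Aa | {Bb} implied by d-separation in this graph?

No

There are 2 undirected paths between Gg and Aa; checking each against the conditioning set {Bb}:
Path 1: Gg ← Ff → Bb ← Aa
  Ff is a fork and Ff is not conditioned on; Bb is a collider and Bb is conditioned on, which opens it — no node blocks this path, so it is active.
Path 2: Gg → Bb ← Aa
  Bb is a collider and Bb is conditioned on, which opens it — no node blocks this path, so it is active.
Because an active path exists, Gg and Aa are not d-separated.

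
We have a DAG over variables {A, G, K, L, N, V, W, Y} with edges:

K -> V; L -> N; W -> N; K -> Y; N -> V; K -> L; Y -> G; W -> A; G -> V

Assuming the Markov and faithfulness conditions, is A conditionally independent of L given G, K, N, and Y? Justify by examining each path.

3 paths connect A and L; each must be blocked for d-separation to hold:
  1. A ← W → N ← L — W:fork[open]; N:collider[open] ⇒ active
  2. A ← W → N → V ← G ← Y ← K → L — W:fork[open]; N:chain[blocks]; V:collider[blocks]; G:chain[blocks]; Y:chain[blocks]; K:fork[blocks] ⇒ blocked
  3. A ← W → N → V ← K → L — W:fork[open]; N:chain[blocks]; V:collider[blocks]; K:fork[blocks] ⇒ blocked
Since the path A ← W → N ← L is active, A and L are not d-separated given {G, K, N, Y}.

No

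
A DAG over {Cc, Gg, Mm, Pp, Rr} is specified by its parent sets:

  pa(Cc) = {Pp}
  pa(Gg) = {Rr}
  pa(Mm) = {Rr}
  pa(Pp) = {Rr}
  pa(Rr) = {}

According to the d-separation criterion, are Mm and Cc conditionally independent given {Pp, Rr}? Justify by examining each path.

There is one path between Mm and Cc:
Path 1: Mm ← Rr → Pp → Cc
  Rr is a fork here and Rr is conditioned on, so the path is blocked at Rr.
Since every path is blocked, d-separation holds.

Yes — Mm and Cc are d-separated given {Pp, Rr}.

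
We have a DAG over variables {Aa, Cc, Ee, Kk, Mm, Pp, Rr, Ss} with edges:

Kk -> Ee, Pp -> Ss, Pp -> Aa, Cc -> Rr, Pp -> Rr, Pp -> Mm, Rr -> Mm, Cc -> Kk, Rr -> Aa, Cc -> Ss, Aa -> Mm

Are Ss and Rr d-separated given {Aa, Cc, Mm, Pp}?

Yes

Enumerating the 6 paths from Ss to Rr and testing each for blocking by {Aa, Cc, Mm, Pp}:
  1. Ss ← Pp → Mm ← Rr — Pp:fork[blocks]; Mm:collider[open] ⇒ blocked
  2. Ss ← Pp → Mm ← Aa ← Rr — Pp:fork[blocks]; Mm:collider[open]; Aa:chain[blocks] ⇒ blocked
  3. Ss ← Pp → Rr — Pp:fork[blocks] ⇒ blocked
  4. Ss ← Pp → Aa → Mm ← Rr — Pp:fork[blocks]; Aa:chain[blocks]; Mm:collider[open] ⇒ blocked
  5. Ss ← Pp → Aa ← Rr — Pp:fork[blocks]; Aa:collider[open] ⇒ blocked
  6. Ss ← Cc → Rr — Cc:fork[blocks] ⇒ blocked
Every path is blocked, so Ss and Rr are d-separated given {Aa, Cc, Mm, Pp}.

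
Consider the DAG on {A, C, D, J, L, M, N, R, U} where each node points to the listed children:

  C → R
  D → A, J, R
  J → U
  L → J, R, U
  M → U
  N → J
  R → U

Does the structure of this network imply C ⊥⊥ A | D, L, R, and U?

5 paths connect C and A; each must be blocked for d-separation to hold:
  1. C → R → U ← J ← D → A — R:chain[blocks]; U:collider[open]; J:chain[open]; D:fork[blocks] ⇒ blocked
  2. C → R → U ← L → J ← D → A — R:chain[blocks]; U:collider[open]; L:fork[blocks]; J:collider[open]; D:fork[blocks] ⇒ blocked
  3. C → R ← D → A — R:collider[open]; D:fork[blocks] ⇒ blocked
  4. C → R ← L → J ← D → A — R:collider[open]; L:fork[blocks]; J:collider[open]; D:fork[blocks] ⇒ blocked
  5. C → R ← L → U ← J ← D → A — R:collider[open]; L:fork[blocks]; U:collider[open]; J:chain[open]; D:fork[blocks] ⇒ blocked
Every path is blocked, so C and A are d-separated given {D, L, R, U}.

Yes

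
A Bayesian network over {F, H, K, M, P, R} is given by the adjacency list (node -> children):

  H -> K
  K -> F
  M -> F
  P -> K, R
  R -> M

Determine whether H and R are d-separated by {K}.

2 paths connect H and R; each must be blocked for d-separation to hold:
  1. H → K ← P → R — K:collider[open]; P:fork[open] ⇒ active
  2. H → K → F ← M ← R — K:chain[blocks]; F:collider[blocks]; M:chain[open] ⇒ blocked
At least one path is unblocked, so d-separation fails.

No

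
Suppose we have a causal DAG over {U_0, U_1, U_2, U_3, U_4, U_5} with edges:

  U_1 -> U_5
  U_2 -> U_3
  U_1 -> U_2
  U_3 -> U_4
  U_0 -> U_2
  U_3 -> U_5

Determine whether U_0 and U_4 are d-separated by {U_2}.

There are 2 undirected paths between U_0 and U_4; checking each against the conditioning set {U_2}:
Path 1: U_0 → U_2 → U_3 → U_4
  U_2 is a chain here and U_2 is conditioned on, so the path is blocked at U_2.
Path 2: U_0 → U_2 ← U_1 → U_5 ← U_3 → U_4
  U_5 is a collider here and neither U_5 nor any of its descendants is conditioned on, so the collider stays closed — the path is blocked at U_5.
Every path is blocked, so U_0 and U_4 are d-separated given {U_2}.

Yes — U_0 and U_4 are d-separated given {U_2}.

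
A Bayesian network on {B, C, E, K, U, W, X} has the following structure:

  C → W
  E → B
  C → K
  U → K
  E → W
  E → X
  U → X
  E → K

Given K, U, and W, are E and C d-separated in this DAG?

There are 3 undirected paths between E and C; checking each against the conditioning set {K, U, W}:
Path 1: E → W ← C
  W is a collider and W is conditioned on, which opens it — no node blocks this path, so it is active.
Path 2: E → X ← U → K ← C
  X is a collider here and neither X nor any of its descendants is conditioned on, so the collider stays closed — the path is blocked at X.
Path 3: E → K ← C
  K is a collider and K is conditioned on, which opens it — no node blocks this path, so it is active.
Because an active path exists, E and C are not d-separated.

No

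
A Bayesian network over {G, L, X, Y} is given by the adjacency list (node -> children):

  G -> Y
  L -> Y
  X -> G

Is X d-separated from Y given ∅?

Only one path connects X and Y:
Path 1: X → G → Y
  G is a chain and G is not conditioned on — no node blocks this path, so it is active.
Because an active path exists, X and Y are not d-separated.

No — X and Y are not d-separated given ∅.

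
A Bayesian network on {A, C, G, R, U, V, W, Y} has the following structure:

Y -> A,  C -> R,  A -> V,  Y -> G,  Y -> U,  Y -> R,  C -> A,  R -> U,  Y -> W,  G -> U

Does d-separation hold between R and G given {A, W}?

There are 6 undirected paths between R and G; checking each against the conditioning set {A, W}:
  1. R ← Y → U ← G — Y:fork[open]; U:collider[blocks] ⇒ blocked
  2. R ← Y → G — Y:fork[open] ⇒ active
  3. R → U ← Y → G — U:collider[blocks]; Y:fork[open] ⇒ blocked
  4. R → U ← G — U:collider[blocks] ⇒ blocked
  5. R ← C → A ← Y → U ← G — C:fork[open]; A:collider[open]; Y:fork[open]; U:collider[blocks] ⇒ blocked
  6. R ← C → A ← Y → G — C:fork[open]; A:collider[open]; Y:fork[open] ⇒ active
At least one path is unblocked, so d-separation fails.

No — R and G are not d-separated given {A, W}.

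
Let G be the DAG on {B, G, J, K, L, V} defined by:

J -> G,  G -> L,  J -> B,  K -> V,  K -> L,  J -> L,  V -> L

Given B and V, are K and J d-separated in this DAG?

Enumerating the 4 paths from K to J and testing each for blocking by {B, V}:
  1. K → L ← G ← J — L:collider[blocks]; G:chain[open] ⇒ blocked
  2. K → L ← J — L:collider[blocks] ⇒ blocked
  3. K → V → L ← G ← J — V:chain[blocks]; L:collider[blocks]; G:chain[open] ⇒ blocked
  4. K → V → L ← J — V:chain[blocks]; L:collider[blocks] ⇒ blocked
Every path is blocked, so K and J are d-separated given {B, V}.

Yes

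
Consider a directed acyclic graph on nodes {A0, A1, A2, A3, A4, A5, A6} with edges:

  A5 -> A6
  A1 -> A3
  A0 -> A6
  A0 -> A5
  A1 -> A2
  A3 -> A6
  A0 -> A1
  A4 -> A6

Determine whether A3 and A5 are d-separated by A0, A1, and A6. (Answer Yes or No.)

No — A3 and A5 are not d-separated given {A0, A1, A6}.

Enumerating the 4 paths from A3 to A5 and testing each for blocking by {A0, A1, A6}:
Path 1: A3 → A6 ← A0 → A5
  A0 is a fork here and A0 is conditioned on, so the path is blocked at A0.
Path 2: A3 → A6 ← A5
  A6 is a collider and A6 is conditioned on, which opens it — no node blocks this path, so it is active.
Path 3: A3 ← A1 ← A0 → A6 ← A5
  A1 is a chain here and A1 is conditioned on, so the path is blocked at A1.
Path 4: A3 ← A1 ← A0 → A5
  A1 is a chain here and A1 is conditioned on, so the path is blocked at A1.
Since the path A3 → A6 ← A5 is active, A3 and A5 are not d-separated given {A0, A1, A6}.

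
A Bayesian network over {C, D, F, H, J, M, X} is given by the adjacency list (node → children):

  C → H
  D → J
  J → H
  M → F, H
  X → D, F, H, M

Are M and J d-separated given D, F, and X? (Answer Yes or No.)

6 paths connect M and J; each must be blocked for d-separation to hold:
  1. M → F ← X → D → J — F:collider[open]; X:fork[blocks]; D:chain[blocks] ⇒ blocked
  2. M → F ← X → H ← J — F:collider[open]; X:fork[blocks]; H:collider[blocks] ⇒ blocked
  3. M ← X → D → J — X:fork[blocks]; D:chain[blocks] ⇒ blocked
  4. M ← X → H ← J — X:fork[blocks]; H:collider[blocks] ⇒ blocked
  5. M → H ← X → D → J — H:collider[blocks]; X:fork[blocks]; D:chain[blocks] ⇒ blocked
  6. M → H ← J — H:collider[blocks] ⇒ blocked
All paths are blocked; M ⊥ J | {D, F, X} holds.

Yes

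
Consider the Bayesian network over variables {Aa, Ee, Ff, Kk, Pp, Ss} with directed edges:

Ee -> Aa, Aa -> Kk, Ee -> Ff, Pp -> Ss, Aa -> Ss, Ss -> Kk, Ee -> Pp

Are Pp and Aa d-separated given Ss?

There are 3 undirected paths between Pp and Aa; checking each against the conditioning set {Ss}:
  1. Pp → Ss ← Aa — Ss:collider[open] ⇒ active
  2. Pp → Ss → Kk ← Aa — Ss:chain[blocks]; Kk:collider[blocks] ⇒ blocked
  3. Pp ← Ee → Aa — Ee:fork[open] ⇒ active
Because an active path exists, Pp and Aa are not d-separated.

No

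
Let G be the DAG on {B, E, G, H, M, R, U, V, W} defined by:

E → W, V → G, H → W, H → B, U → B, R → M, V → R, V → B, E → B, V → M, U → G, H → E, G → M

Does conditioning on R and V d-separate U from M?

We examine all 6 paths between U and M:
  1. U → G ← V → R → M — G:collider[blocks]; V:fork[blocks]; R:chain[blocks] ⇒ blocked
  2. U → G ← V → M — G:collider[blocks]; V:fork[blocks] ⇒ blocked
  3. U → G → M — G:chain[open] ⇒ active
  4. U → B ← V → R → M — B:collider[blocks]; V:fork[blocks]; R:chain[blocks] ⇒ blocked
  5. U → B ← V → G → M — B:collider[blocks]; V:fork[blocks]; G:chain[open] ⇒ blocked
  6. U → B ← V → M — B:collider[blocks]; V:fork[blocks] ⇒ blocked
Because an active path exists, U and M are not d-separated.

No — U and M are not d-separated given {R, V}.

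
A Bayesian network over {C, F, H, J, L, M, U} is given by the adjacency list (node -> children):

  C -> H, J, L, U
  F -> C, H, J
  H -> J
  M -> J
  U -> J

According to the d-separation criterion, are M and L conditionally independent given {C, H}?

Yes

6 paths connect M and L; each must be blocked for d-separation to hold:
Path 1: M → J ← H ← F → C → L
  J is a collider here and neither J nor any of its descendants is conditioned on, so the collider stays closed — the path is blocked at J.
Path 2: M → J ← H ← C → L
  J is a collider here and neither J nor any of its descendants is conditioned on, so the collider stays closed — the path is blocked at J.
Path 3: M → J ← F → H ← C → L
  J is a collider here and neither J nor any of its descendants is conditioned on, so the collider stays closed — the path is blocked at J.
Path 4: M → J ← F → C → L
  J is a collider here and neither J nor any of its descendants is conditioned on, so the collider stays closed — the path is blocked at J.
Path 5: M → J ← C → L
  J is a collider here and neither J nor any of its descendants is conditioned on, so the collider stays closed — the path is blocked at J.
Path 6: M → J ← U ← C → L
  J is a collider here and neither J nor any of its descendants is conditioned on, so the collider stays closed — the path is blocked at J.
Since every path is blocked, d-separation holds.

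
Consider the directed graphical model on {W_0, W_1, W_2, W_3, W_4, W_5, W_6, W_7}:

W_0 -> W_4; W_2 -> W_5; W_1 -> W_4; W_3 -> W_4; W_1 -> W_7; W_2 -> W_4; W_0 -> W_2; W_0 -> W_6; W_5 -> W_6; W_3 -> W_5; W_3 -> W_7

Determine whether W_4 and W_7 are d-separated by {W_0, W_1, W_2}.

No

There are 6 undirected paths between W_4 and W_7; checking each against the conditioning set {W_0, W_1, W_2}:
Path 1: W_4 ← W_0 → W_2 → W_5 ← W_3 → W_7
  W_0 is a fork here and W_0 is conditioned on, so the path is blocked at W_0.
Path 2: W_4 ← W_0 → W_6 ← W_5 ← W_3 → W_7
  W_0 is a fork here and W_0 is conditioned on, so the path is blocked at W_0.
Path 3: W_4 ← W_2 ← W_0 → W_6 ← W_5 ← W_3 → W_7
  W_2 is a chain here and W_2 is conditioned on, so the path is blocked at W_2.
Path 4: W_4 ← W_2 → W_5 ← W_3 → W_7
  W_2 is a fork here and W_2 is conditioned on, so the path is blocked at W_2.
Path 5: W_4 ← W_3 → W_7
  W_3 is a fork and W_3 is not conditioned on — no node blocks this path, so it is active.
Path 6: W_4 ← W_1 → W_7
  W_1 is a fork here and W_1 is conditioned on, so the path is blocked at W_1.
At least one path is unblocked, so d-separation fails.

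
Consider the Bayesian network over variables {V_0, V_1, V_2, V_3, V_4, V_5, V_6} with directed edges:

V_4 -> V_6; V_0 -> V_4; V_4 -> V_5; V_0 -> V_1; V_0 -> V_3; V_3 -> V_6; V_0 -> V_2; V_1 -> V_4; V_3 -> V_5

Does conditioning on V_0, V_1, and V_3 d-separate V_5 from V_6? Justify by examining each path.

No — V_5 and V_6 are not d-separated given {V_0, V_1, V_3}.

There are 6 undirected paths between V_5 and V_6; checking each against the conditioning set {V_0, V_1, V_3}:
Path 1: V_5 ← V_4 ← V_0 → V_3 → V_6
  V_0 is a fork here and V_0 is conditioned on, so the path is blocked at V_0.
Path 2: V_5 ← V_4 ← V_1 ← V_0 → V_3 → V_6
  V_1 is a chain here and V_1 is conditioned on, so the path is blocked at V_1.
Path 3: V_5 ← V_4 → V_6
  V_4 is a fork and V_4 is not conditioned on — no node blocks this path, so it is active.
Path 4: V_5 ← V_3 ← V_0 → V_4 → V_6
  V_3 is a chain here and V_3 is conditioned on, so the path is blocked at V_3.
Path 5: V_5 ← V_3 ← V_0 → V_1 → V_4 → V_6
  V_3 is a chain here and V_3 is conditioned on, so the path is blocked at V_3.
Path 6: V_5 ← V_3 → V_6
  V_3 is a fork here and V_3 is conditioned on, so the path is blocked at V_3.
At least one path is unblocked, so d-separation fails.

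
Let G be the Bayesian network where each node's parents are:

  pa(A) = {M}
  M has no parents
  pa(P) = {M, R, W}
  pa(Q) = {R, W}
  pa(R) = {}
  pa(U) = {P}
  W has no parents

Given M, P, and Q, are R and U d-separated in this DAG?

Yes

Enumerating the 2 paths from R to U and testing each for blocking by {M, P, Q}:
Path 1: R → Q ← W → P → U
  P is a chain here and P is conditioned on, so the path is blocked at P.
Path 2: R → P → U
  P is a chain here and P is conditioned on, so the path is blocked at P.
Every path is blocked, so R and U are d-separated given {M, P, Q}.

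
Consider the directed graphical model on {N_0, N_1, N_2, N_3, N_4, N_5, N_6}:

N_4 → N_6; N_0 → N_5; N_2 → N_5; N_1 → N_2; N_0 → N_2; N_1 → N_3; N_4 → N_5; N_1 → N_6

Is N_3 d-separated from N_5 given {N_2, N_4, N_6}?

No

We examine all 3 paths between N_3 and N_5:
Path 1: N_3 ← N_1 → N_6 ← N_4 → N_5
  N_4 is a fork here and N_4 is conditioned on, so the path is blocked at N_4.
Path 2: N_3 ← N_1 → N_2 ← N_0 → N_5
  N_1 is a fork and N_1 is not conditioned on; N_2 is a collider and N_2 is conditioned on, which opens it; N_0 is a fork and N_0 is not conditioned on — no node blocks this path, so it is active.
Path 3: N_3 ← N_1 → N_2 → N_5
  N_2 is a chain here and N_2 is conditioned on, so the path is blocked at N_2.
At least one path is unblocked, so d-separation fails.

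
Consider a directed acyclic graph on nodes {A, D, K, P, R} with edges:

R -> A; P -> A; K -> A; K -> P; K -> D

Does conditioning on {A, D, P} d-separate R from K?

No

We examine all 2 paths between R and K:
Path 1: R → A ← P ← K
  P is a chain here and P is conditioned on, so the path is blocked at P.
Path 2: R → A ← K
  A is a collider and A is conditioned on, which opens it — no node blocks this path, so it is active.
Since the path R → A ← K is active, R and K are not d-separated given {A, D, P}.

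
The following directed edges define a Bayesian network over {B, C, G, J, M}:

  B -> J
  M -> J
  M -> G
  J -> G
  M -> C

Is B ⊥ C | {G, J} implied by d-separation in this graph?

There are 2 undirected paths between B and C; checking each against the conditioning set {G, J}:
  1. B → J → G ← M → C — J:chain[blocks]; G:collider[open]; M:fork[open] ⇒ blocked
  2. B → J ← M → C — J:collider[open]; M:fork[open] ⇒ active
Because an active path exists, B and C are not d-separated.

No — B and C are not d-separated given {G, J}.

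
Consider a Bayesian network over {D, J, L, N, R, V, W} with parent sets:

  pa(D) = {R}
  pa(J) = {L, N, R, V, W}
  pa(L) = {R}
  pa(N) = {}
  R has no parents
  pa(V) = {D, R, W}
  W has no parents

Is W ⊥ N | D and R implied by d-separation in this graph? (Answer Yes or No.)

We examine all 6 paths between W and N:
Path 1: W → V ← R → L → J ← N
  V is a collider here and neither V nor any of its descendants is conditioned on, so the collider stays closed — the path is blocked at V.
Path 2: W → V ← R → J ← N
  V is a collider here and neither V nor any of its descendants is conditioned on, so the collider stays closed — the path is blocked at V.
Path 3: W → V ← D ← R → L → J ← N
  V is a collider here and neither V nor any of its descendants is conditioned on, so the collider stays closed — the path is blocked at V.
Path 4: W → V ← D ← R → J ← N
  V is a collider here and neither V nor any of its descendants is conditioned on, so the collider stays closed — the path is blocked at V.
Path 5: W → V → J ← N
  J is a collider here and neither J nor any of its descendants is conditioned on, so the collider stays closed — the path is blocked at J.
Path 6: W → J ← N
  J is a collider here and neither J nor any of its descendants is conditioned on, so the collider stays closed — the path is blocked at J.
Every path is blocked, so W and N are d-separated given {D, R}.

Yes — W and N are d-separated given {D, R}.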